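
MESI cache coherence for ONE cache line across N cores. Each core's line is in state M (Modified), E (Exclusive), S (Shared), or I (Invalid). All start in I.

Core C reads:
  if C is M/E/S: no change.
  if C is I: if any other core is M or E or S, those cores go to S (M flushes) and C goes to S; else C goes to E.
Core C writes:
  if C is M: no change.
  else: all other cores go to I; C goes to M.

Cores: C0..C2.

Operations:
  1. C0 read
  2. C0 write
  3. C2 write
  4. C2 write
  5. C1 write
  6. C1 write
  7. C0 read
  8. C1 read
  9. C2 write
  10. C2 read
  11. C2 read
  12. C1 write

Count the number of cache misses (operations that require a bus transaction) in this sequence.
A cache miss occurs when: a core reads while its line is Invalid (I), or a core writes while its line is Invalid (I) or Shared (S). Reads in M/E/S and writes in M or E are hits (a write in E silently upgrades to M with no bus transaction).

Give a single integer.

Op 1: C0 read [C0 read from I: no other sharers -> C0=E (exclusive)] -> [E,I,I] [MISS #1: read from I]
Op 2: C0 write [C0 write: invalidate none -> C0=M] -> [M,I,I] [hit: write from E is a silent E->M upgrade, no bus transaction]
Op 3: C2 write [C2 write: invalidate ['C0=M'] -> C2=M] -> [I,I,M] [MISS #2: write from I]
Op 4: C2 write [C2 write: already M (modified), no change] -> [I,I,M] [hit: write from M]
Op 5: C1 write [C1 write: invalidate ['C2=M'] -> C1=M] -> [I,M,I] [MISS #3: write from I]
Op 6: C1 write [C1 write: already M (modified), no change] -> [I,M,I] [hit: write from M]
Op 7: C0 read [C0 read from I: others=['C1=M'] -> C0=S, others downsized to S] -> [S,S,I] [MISS #4: read from I]
Op 8: C1 read [C1 read: already in S, no change] -> [S,S,I] [hit: read from S]
Op 9: C2 write [C2 write: invalidate ['C0=S', 'C1=S'] -> C2=M] -> [I,I,M] [MISS #5: write from I]
Op 10: C2 read [C2 read: already in M, no change] -> [I,I,M] [hit: read from M]
Op 11: C2 read [C2 read: already in M, no change] -> [I,I,M] [hit: read from M]
Op 12: C1 write [C1 write: invalidate ['C2=M'] -> C1=M] -> [I,M,I] [MISS #6: write from I]

Answer: 6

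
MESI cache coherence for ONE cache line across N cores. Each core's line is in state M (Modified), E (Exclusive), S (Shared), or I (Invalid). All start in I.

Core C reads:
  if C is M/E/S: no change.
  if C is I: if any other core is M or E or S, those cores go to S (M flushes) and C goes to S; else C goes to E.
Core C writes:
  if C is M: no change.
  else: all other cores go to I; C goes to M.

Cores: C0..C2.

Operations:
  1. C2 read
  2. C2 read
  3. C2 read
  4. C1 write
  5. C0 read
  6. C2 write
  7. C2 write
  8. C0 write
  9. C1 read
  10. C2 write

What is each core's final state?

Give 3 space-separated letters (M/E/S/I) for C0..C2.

Answer: I I M

Derivation:
Op 1: C2 read [C2 read from I: no other sharers -> C2=E (exclusive)] -> [I,I,E]
Op 2: C2 read [C2 read: already in E, no change] -> [I,I,E]
Op 3: C2 read [C2 read: already in E, no change] -> [I,I,E]
Op 4: C1 write [C1 write: invalidate ['C2=E'] -> C1=M] -> [I,M,I]
Op 5: C0 read [C0 read from I: others=['C1=M'] -> C0=S, others downsized to S] -> [S,S,I]
Op 6: C2 write [C2 write: invalidate ['C0=S', 'C1=S'] -> C2=M] -> [I,I,M]
Op 7: C2 write [C2 write: already M (modified), no change] -> [I,I,M]
Op 8: C0 write [C0 write: invalidate ['C2=M'] -> C0=M] -> [M,I,I]
Op 9: C1 read [C1 read from I: others=['C0=M'] -> C1=S, others downsized to S] -> [S,S,I]
Op 10: C2 write [C2 write: invalidate ['C0=S', 'C1=S'] -> C2=M] -> [I,I,M]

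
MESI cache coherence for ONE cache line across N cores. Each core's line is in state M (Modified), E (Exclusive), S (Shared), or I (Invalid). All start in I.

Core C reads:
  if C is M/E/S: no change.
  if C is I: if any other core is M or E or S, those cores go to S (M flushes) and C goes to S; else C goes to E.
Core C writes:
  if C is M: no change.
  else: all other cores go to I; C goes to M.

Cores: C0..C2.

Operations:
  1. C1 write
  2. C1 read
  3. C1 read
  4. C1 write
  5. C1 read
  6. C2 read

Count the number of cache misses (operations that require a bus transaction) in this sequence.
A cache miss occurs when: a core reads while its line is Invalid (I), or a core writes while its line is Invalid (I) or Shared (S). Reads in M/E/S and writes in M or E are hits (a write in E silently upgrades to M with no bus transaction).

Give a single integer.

Op 1: C1 write [C1 write: invalidate none -> C1=M] -> [I,M,I] [MISS #1: write from I]
Op 2: C1 read [C1 read: already in M, no change] -> [I,M,I] [hit: read from M]
Op 3: C1 read [C1 read: already in M, no change] -> [I,M,I] [hit: read from M]
Op 4: C1 write [C1 write: already M (modified), no change] -> [I,M,I] [hit: write from M]
Op 5: C1 read [C1 read: already in M, no change] -> [I,M,I] [hit: read from M]
Op 6: C2 read [C2 read from I: others=['C1=M'] -> C2=S, others downsized to S] -> [I,S,S] [MISS #2: read from I]

Answer: 2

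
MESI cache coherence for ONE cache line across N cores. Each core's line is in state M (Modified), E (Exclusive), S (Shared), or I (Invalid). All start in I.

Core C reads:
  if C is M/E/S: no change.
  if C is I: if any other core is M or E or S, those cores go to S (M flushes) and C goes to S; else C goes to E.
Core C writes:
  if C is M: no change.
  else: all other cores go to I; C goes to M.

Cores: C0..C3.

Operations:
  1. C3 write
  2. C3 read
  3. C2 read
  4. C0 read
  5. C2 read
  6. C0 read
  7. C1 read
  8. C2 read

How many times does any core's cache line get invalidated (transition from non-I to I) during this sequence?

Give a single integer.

Op 1: C3 write [C3 write: invalidate none -> C3=M] -> [I,I,I,M] (invalidations this op: 0; running total: 0)
Op 2: C3 read [C3 read: already in M, no change] -> [I,I,I,M] (invalidations this op: 0; running total: 0)
Op 3: C2 read [C2 read from I: others=['C3=M'] -> C2=S, others downsized to S] -> [I,I,S,S] (invalidations this op: 0; running total: 0)
Op 4: C0 read [C0 read from I: others=['C2=S', 'C3=S'] -> C0=S, others downsized to S] -> [S,I,S,S] (invalidations this op: 0; running total: 0)
Op 5: C2 read [C2 read: already in S, no change] -> [S,I,S,S] (invalidations this op: 0; running total: 0)
Op 6: C0 read [C0 read: already in S, no change] -> [S,I,S,S] (invalidations this op: 0; running total: 0)
Op 7: C1 read [C1 read from I: others=['C0=S', 'C2=S', 'C3=S'] -> C1=S, others downsized to S] -> [S,S,S,S] (invalidations this op: 0; running total: 0)
Op 8: C2 read [C2 read: already in S, no change] -> [S,S,S,S] (invalidations this op: 0; running total: 0)

Answer: 0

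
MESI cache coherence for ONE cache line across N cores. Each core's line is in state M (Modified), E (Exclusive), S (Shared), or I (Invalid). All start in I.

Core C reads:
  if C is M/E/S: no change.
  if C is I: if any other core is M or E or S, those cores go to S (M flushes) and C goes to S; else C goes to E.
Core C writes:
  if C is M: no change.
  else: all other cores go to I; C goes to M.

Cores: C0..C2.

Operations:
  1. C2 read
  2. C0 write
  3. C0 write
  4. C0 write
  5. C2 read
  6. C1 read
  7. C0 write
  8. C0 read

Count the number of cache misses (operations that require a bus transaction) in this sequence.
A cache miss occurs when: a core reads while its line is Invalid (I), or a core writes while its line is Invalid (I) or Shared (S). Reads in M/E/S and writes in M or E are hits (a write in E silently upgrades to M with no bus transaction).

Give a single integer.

Answer: 5

Derivation:
Op 1: C2 read [C2 read from I: no other sharers -> C2=E (exclusive)] -> [I,I,E] [MISS #1: read from I]
Op 2: C0 write [C0 write: invalidate ['C2=E'] -> C0=M] -> [M,I,I] [MISS #2: write from I]
Op 3: C0 write [C0 write: already M (modified), no change] -> [M,I,I] [hit: write from M]
Op 4: C0 write [C0 write: already M (modified), no change] -> [M,I,I] [hit: write from M]
Op 5: C2 read [C2 read from I: others=['C0=M'] -> C2=S, others downsized to S] -> [S,I,S] [MISS #3: read from I]
Op 6: C1 read [C1 read from I: others=['C0=S', 'C2=S'] -> C1=S, others downsized to S] -> [S,S,S] [MISS #4: read from I]
Op 7: C0 write [C0 write: invalidate ['C1=S', 'C2=S'] -> C0=M] -> [M,I,I] [MISS #5: write from S]
Op 8: C0 read [C0 read: already in M, no change] -> [M,I,I] [hit: read from M]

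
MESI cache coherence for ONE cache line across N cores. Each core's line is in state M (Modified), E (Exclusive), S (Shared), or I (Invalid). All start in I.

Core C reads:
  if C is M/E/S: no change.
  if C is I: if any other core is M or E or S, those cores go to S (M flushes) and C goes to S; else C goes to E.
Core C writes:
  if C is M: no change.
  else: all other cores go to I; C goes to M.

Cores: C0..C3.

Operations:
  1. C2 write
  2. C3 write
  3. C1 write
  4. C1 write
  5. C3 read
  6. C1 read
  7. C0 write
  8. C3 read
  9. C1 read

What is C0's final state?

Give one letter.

Answer: S

Derivation:
Op 1: C2 write [C2 write: invalidate none -> C2=M] -> [I,I,M,I]
Op 2: C3 write [C3 write: invalidate ['C2=M'] -> C3=M] -> [I,I,I,M]
Op 3: C1 write [C1 write: invalidate ['C3=M'] -> C1=M] -> [I,M,I,I]
Op 4: C1 write [C1 write: already M (modified), no change] -> [I,M,I,I]
Op 5: C3 read [C3 read from I: others=['C1=M'] -> C3=S, others downsized to S] -> [I,S,I,S]
Op 6: C1 read [C1 read: already in S, no change] -> [I,S,I,S]
Op 7: C0 write [C0 write: invalidate ['C1=S', 'C3=S'] -> C0=M] -> [M,I,I,I]
Op 8: C3 read [C3 read from I: others=['C0=M'] -> C3=S, others downsized to S] -> [S,I,I,S]
Op 9: C1 read [C1 read from I: others=['C0=S', 'C3=S'] -> C1=S, others downsized to S] -> [S,S,I,S]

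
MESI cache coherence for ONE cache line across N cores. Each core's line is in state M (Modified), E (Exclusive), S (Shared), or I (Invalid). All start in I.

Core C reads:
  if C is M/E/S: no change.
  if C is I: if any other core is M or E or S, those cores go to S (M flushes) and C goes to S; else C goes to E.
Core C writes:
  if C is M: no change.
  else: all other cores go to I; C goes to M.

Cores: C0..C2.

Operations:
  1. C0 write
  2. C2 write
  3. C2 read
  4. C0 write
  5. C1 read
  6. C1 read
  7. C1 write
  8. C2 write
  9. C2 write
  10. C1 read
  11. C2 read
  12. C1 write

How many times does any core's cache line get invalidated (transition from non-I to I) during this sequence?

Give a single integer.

Op 1: C0 write [C0 write: invalidate none -> C0=M] -> [M,I,I] (invalidations this op: 0; running total: 0)
Op 2: C2 write [C2 write: invalidate ['C0=M'] -> C2=M] -> [I,I,M] (invalidations this op: 1; running total: 1)
Op 3: C2 read [C2 read: already in M, no change] -> [I,I,M] (invalidations this op: 0; running total: 1)
Op 4: C0 write [C0 write: invalidate ['C2=M'] -> C0=M] -> [M,I,I] (invalidations this op: 1; running total: 2)
Op 5: C1 read [C1 read from I: others=['C0=M'] -> C1=S, others downsized to S] -> [S,S,I] (invalidations this op: 0; running total: 2)
Op 6: C1 read [C1 read: already in S, no change] -> [S,S,I] (invalidations this op: 0; running total: 2)
Op 7: C1 write [C1 write: invalidate ['C0=S'] -> C1=M] -> [I,M,I] (invalidations this op: 1; running total: 3)
Op 8: C2 write [C2 write: invalidate ['C1=M'] -> C2=M] -> [I,I,M] (invalidations this op: 1; running total: 4)
Op 9: C2 write [C2 write: already M (modified), no change] -> [I,I,M] (invalidations this op: 0; running total: 4)
Op 10: C1 read [C1 read from I: others=['C2=M'] -> C1=S, others downsized to S] -> [I,S,S] (invalidations this op: 0; running total: 4)
Op 11: C2 read [C2 read: already in S, no change] -> [I,S,S] (invalidations this op: 0; running total: 4)
Op 12: C1 write [C1 write: invalidate ['C2=S'] -> C1=M] -> [I,M,I] (invalidations this op: 1; running total: 5)

Answer: 5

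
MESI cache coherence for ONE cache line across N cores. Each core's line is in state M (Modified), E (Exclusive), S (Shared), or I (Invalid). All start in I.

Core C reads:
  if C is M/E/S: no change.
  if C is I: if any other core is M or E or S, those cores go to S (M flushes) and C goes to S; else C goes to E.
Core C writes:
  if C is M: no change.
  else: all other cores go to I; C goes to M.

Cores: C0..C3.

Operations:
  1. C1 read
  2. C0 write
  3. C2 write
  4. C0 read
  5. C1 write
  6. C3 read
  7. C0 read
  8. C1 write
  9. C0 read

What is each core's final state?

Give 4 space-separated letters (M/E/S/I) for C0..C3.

Op 1: C1 read [C1 read from I: no other sharers -> C1=E (exclusive)] -> [I,E,I,I]
Op 2: C0 write [C0 write: invalidate ['C1=E'] -> C0=M] -> [M,I,I,I]
Op 3: C2 write [C2 write: invalidate ['C0=M'] -> C2=M] -> [I,I,M,I]
Op 4: C0 read [C0 read from I: others=['C2=M'] -> C0=S, others downsized to S] -> [S,I,S,I]
Op 5: C1 write [C1 write: invalidate ['C0=S', 'C2=S'] -> C1=M] -> [I,M,I,I]
Op 6: C3 read [C3 read from I: others=['C1=M'] -> C3=S, others downsized to S] -> [I,S,I,S]
Op 7: C0 read [C0 read from I: others=['C1=S', 'C3=S'] -> C0=S, others downsized to S] -> [S,S,I,S]
Op 8: C1 write [C1 write: invalidate ['C0=S', 'C3=S'] -> C1=M] -> [I,M,I,I]
Op 9: C0 read [C0 read from I: others=['C1=M'] -> C0=S, others downsized to S] -> [S,S,I,I]

Answer: S S I I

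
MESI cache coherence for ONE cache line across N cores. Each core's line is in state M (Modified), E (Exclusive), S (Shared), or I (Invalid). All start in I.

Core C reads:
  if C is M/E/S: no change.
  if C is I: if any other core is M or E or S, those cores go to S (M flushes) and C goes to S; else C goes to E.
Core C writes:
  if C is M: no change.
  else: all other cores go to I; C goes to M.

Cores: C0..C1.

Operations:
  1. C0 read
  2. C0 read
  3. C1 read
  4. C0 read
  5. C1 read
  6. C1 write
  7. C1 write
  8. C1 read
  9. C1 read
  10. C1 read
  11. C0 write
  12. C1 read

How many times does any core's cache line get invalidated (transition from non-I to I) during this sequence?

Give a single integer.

Answer: 2

Derivation:
Op 1: C0 read [C0 read from I: no other sharers -> C0=E (exclusive)] -> [E,I] (invalidations this op: 0; running total: 0)
Op 2: C0 read [C0 read: already in E, no change] -> [E,I] (invalidations this op: 0; running total: 0)
Op 3: C1 read [C1 read from I: others=['C0=E'] -> C1=S, others downsized to S] -> [S,S] (invalidations this op: 0; running total: 0)
Op 4: C0 read [C0 read: already in S, no change] -> [S,S] (invalidations this op: 0; running total: 0)
Op 5: C1 read [C1 read: already in S, no change] -> [S,S] (invalidations this op: 0; running total: 0)
Op 6: C1 write [C1 write: invalidate ['C0=S'] -> C1=M] -> [I,M] (invalidations this op: 1; running total: 1)
Op 7: C1 write [C1 write: already M (modified), no change] -> [I,M] (invalidations this op: 0; running total: 1)
Op 8: C1 read [C1 read: already in M, no change] -> [I,M] (invalidations this op: 0; running total: 1)
Op 9: C1 read [C1 read: already in M, no change] -> [I,M] (invalidations this op: 0; running total: 1)
Op 10: C1 read [C1 read: already in M, no change] -> [I,M] (invalidations this op: 0; running total: 1)
Op 11: C0 write [C0 write: invalidate ['C1=M'] -> C0=M] -> [M,I] (invalidations this op: 1; running total: 2)
Op 12: C1 read [C1 read from I: others=['C0=M'] -> C1=S, others downsized to S] -> [S,S] (invalidations this op: 0; running total: 2)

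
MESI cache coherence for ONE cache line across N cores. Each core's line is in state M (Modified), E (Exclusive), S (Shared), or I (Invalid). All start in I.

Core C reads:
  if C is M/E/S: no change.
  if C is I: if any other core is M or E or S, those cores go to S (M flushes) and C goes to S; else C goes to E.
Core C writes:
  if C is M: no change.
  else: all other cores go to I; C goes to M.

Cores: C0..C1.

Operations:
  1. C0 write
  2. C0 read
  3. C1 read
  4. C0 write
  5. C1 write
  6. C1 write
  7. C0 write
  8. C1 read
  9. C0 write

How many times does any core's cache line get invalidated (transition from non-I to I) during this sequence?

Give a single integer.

Op 1: C0 write [C0 write: invalidate none -> C0=M] -> [M,I] (invalidations this op: 0; running total: 0)
Op 2: C0 read [C0 read: already in M, no change] -> [M,I] (invalidations this op: 0; running total: 0)
Op 3: C1 read [C1 read from I: others=['C0=M'] -> C1=S, others downsized to S] -> [S,S] (invalidations this op: 0; running total: 0)
Op 4: C0 write [C0 write: invalidate ['C1=S'] -> C0=M] -> [M,I] (invalidations this op: 1; running total: 1)
Op 5: C1 write [C1 write: invalidate ['C0=M'] -> C1=M] -> [I,M] (invalidations this op: 1; running total: 2)
Op 6: C1 write [C1 write: already M (modified), no change] -> [I,M] (invalidations this op: 0; running total: 2)
Op 7: C0 write [C0 write: invalidate ['C1=M'] -> C0=M] -> [M,I] (invalidations this op: 1; running total: 3)
Op 8: C1 read [C1 read from I: others=['C0=M'] -> C1=S, others downsized to S] -> [S,S] (invalidations this op: 0; running total: 3)
Op 9: C0 write [C0 write: invalidate ['C1=S'] -> C0=M] -> [M,I] (invalidations this op: 1; running total: 4)

Answer: 4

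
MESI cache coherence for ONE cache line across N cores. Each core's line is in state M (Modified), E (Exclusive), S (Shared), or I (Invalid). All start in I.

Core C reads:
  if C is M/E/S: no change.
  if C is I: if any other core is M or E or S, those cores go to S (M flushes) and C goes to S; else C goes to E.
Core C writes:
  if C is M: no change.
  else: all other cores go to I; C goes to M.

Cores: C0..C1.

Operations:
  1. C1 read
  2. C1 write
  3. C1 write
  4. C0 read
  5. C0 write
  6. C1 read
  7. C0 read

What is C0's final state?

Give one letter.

Op 1: C1 read [C1 read from I: no other sharers -> C1=E (exclusive)] -> [I,E]
Op 2: C1 write [C1 write: invalidate none -> C1=M] -> [I,M]
Op 3: C1 write [C1 write: already M (modified), no change] -> [I,M]
Op 4: C0 read [C0 read from I: others=['C1=M'] -> C0=S, others downsized to S] -> [S,S]
Op 5: C0 write [C0 write: invalidate ['C1=S'] -> C0=M] -> [M,I]
Op 6: C1 read [C1 read from I: others=['C0=M'] -> C1=S, others downsized to S] -> [S,S]
Op 7: C0 read [C0 read: already in S, no change] -> [S,S]

Answer: S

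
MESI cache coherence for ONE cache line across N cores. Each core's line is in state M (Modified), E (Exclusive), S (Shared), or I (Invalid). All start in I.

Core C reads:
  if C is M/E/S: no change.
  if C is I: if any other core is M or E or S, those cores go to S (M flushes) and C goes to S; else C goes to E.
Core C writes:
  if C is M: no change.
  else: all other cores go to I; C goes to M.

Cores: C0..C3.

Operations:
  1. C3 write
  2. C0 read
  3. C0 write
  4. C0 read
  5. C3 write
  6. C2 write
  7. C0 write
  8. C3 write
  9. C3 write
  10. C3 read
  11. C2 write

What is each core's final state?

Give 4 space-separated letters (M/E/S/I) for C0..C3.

Op 1: C3 write [C3 write: invalidate none -> C3=M] -> [I,I,I,M]
Op 2: C0 read [C0 read from I: others=['C3=M'] -> C0=S, others downsized to S] -> [S,I,I,S]
Op 3: C0 write [C0 write: invalidate ['C3=S'] -> C0=M] -> [M,I,I,I]
Op 4: C0 read [C0 read: already in M, no change] -> [M,I,I,I]
Op 5: C3 write [C3 write: invalidate ['C0=M'] -> C3=M] -> [I,I,I,M]
Op 6: C2 write [C2 write: invalidate ['C3=M'] -> C2=M] -> [I,I,M,I]
Op 7: C0 write [C0 write: invalidate ['C2=M'] -> C0=M] -> [M,I,I,I]
Op 8: C3 write [C3 write: invalidate ['C0=M'] -> C3=M] -> [I,I,I,M]
Op 9: C3 write [C3 write: already M (modified), no change] -> [I,I,I,M]
Op 10: C3 read [C3 read: already in M, no change] -> [I,I,I,M]
Op 11: C2 write [C2 write: invalidate ['C3=M'] -> C2=M] -> [I,I,M,I]

Answer: I I M I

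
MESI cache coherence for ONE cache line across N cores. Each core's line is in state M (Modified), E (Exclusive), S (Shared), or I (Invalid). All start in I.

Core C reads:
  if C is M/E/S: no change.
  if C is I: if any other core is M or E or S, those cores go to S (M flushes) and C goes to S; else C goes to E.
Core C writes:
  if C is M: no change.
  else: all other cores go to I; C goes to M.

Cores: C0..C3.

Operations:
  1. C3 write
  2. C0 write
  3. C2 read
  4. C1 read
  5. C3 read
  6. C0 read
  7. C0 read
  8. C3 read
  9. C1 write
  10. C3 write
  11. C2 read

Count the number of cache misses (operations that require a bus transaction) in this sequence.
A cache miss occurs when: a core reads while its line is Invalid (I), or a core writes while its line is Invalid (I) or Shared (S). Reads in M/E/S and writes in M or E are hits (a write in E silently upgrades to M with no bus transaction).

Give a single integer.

Op 1: C3 write [C3 write: invalidate none -> C3=M] -> [I,I,I,M] [MISS #1: write from I]
Op 2: C0 write [C0 write: invalidate ['C3=M'] -> C0=M] -> [M,I,I,I] [MISS #2: write from I]
Op 3: C2 read [C2 read from I: others=['C0=M'] -> C2=S, others downsized to S] -> [S,I,S,I] [MISS #3: read from I]
Op 4: C1 read [C1 read from I: others=['C0=S', 'C2=S'] -> C1=S, others downsized to S] -> [S,S,S,I] [MISS #4: read from I]
Op 5: C3 read [C3 read from I: others=['C0=S', 'C1=S', 'C2=S'] -> C3=S, others downsized to S] -> [S,S,S,S] [MISS #5: read from I]
Op 6: C0 read [C0 read: already in S, no change] -> [S,S,S,S] [hit: read from S]
Op 7: C0 read [C0 read: already in S, no change] -> [S,S,S,S] [hit: read from S]
Op 8: C3 read [C3 read: already in S, no change] -> [S,S,S,S] [hit: read from S]
Op 9: C1 write [C1 write: invalidate ['C0=S', 'C2=S', 'C3=S'] -> C1=M] -> [I,M,I,I] [MISS #6: write from S]
Op 10: C3 write [C3 write: invalidate ['C1=M'] -> C3=M] -> [I,I,I,M] [MISS #7: write from I]
Op 11: C2 read [C2 read from I: others=['C3=M'] -> C2=S, others downsized to S] -> [I,I,S,S] [MISS #8: read from I]

Answer: 8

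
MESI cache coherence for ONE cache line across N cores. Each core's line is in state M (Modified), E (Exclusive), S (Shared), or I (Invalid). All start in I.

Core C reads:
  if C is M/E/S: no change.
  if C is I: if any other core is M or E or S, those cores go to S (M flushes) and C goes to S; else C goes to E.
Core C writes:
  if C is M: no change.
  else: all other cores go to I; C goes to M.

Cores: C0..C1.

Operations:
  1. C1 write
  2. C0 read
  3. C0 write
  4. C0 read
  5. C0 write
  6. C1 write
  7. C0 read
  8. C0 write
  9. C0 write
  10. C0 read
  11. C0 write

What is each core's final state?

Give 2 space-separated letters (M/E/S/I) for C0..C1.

Answer: M I

Derivation:
Op 1: C1 write [C1 write: invalidate none -> C1=M] -> [I,M]
Op 2: C0 read [C0 read from I: others=['C1=M'] -> C0=S, others downsized to S] -> [S,S]
Op 3: C0 write [C0 write: invalidate ['C1=S'] -> C0=M] -> [M,I]
Op 4: C0 read [C0 read: already in M, no change] -> [M,I]
Op 5: C0 write [C0 write: already M (modified), no change] -> [M,I]
Op 6: C1 write [C1 write: invalidate ['C0=M'] -> C1=M] -> [I,M]
Op 7: C0 read [C0 read from I: others=['C1=M'] -> C0=S, others downsized to S] -> [S,S]
Op 8: C0 write [C0 write: invalidate ['C1=S'] -> C0=M] -> [M,I]
Op 9: C0 write [C0 write: already M (modified), no change] -> [M,I]
Op 10: C0 read [C0 read: already in M, no change] -> [M,I]
Op 11: C0 write [C0 write: already M (modified), no change] -> [M,I]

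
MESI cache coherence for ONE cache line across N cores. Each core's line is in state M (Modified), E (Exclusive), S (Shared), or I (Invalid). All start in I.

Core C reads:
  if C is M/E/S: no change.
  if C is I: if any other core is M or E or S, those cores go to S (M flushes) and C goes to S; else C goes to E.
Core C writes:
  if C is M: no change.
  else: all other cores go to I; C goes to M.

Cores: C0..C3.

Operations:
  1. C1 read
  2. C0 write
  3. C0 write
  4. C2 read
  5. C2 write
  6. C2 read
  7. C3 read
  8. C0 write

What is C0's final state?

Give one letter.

Answer: M

Derivation:
Op 1: C1 read [C1 read from I: no other sharers -> C1=E (exclusive)] -> [I,E,I,I]
Op 2: C0 write [C0 write: invalidate ['C1=E'] -> C0=M] -> [M,I,I,I]
Op 3: C0 write [C0 write: already M (modified), no change] -> [M,I,I,I]
Op 4: C2 read [C2 read from I: others=['C0=M'] -> C2=S, others downsized to S] -> [S,I,S,I]
Op 5: C2 write [C2 write: invalidate ['C0=S'] -> C2=M] -> [I,I,M,I]
Op 6: C2 read [C2 read: already in M, no change] -> [I,I,M,I]
Op 7: C3 read [C3 read from I: others=['C2=M'] -> C3=S, others downsized to S] -> [I,I,S,S]
Op 8: C0 write [C0 write: invalidate ['C2=S', 'C3=S'] -> C0=M] -> [M,I,I,I]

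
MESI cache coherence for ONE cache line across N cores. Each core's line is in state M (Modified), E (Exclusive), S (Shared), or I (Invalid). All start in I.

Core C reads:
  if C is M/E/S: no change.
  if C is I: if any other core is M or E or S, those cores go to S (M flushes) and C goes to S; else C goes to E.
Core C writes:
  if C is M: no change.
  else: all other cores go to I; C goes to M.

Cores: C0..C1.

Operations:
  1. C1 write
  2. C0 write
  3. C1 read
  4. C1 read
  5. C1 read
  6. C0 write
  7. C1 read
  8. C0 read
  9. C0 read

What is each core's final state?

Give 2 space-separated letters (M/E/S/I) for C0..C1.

Op 1: C1 write [C1 write: invalidate none -> C1=M] -> [I,M]
Op 2: C0 write [C0 write: invalidate ['C1=M'] -> C0=M] -> [M,I]
Op 3: C1 read [C1 read from I: others=['C0=M'] -> C1=S, others downsized to S] -> [S,S]
Op 4: C1 read [C1 read: already in S, no change] -> [S,S]
Op 5: C1 read [C1 read: already in S, no change] -> [S,S]
Op 6: C0 write [C0 write: invalidate ['C1=S'] -> C0=M] -> [M,I]
Op 7: C1 read [C1 read from I: others=['C0=M'] -> C1=S, others downsized to S] -> [S,S]
Op 8: C0 read [C0 read: already in S, no change] -> [S,S]
Op 9: C0 read [C0 read: already in S, no change] -> [S,S]

Answer: S S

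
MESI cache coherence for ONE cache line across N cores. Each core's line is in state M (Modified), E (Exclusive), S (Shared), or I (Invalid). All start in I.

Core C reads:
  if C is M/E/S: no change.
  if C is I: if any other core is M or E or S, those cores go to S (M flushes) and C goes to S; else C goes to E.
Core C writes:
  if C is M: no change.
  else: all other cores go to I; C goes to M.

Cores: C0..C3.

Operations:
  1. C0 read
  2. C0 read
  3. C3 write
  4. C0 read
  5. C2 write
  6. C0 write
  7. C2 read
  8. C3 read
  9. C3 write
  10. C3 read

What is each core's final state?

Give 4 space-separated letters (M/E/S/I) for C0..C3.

Op 1: C0 read [C0 read from I: no other sharers -> C0=E (exclusive)] -> [E,I,I,I]
Op 2: C0 read [C0 read: already in E, no change] -> [E,I,I,I]
Op 3: C3 write [C3 write: invalidate ['C0=E'] -> C3=M] -> [I,I,I,M]
Op 4: C0 read [C0 read from I: others=['C3=M'] -> C0=S, others downsized to S] -> [S,I,I,S]
Op 5: C2 write [C2 write: invalidate ['C0=S', 'C3=S'] -> C2=M] -> [I,I,M,I]
Op 6: C0 write [C0 write: invalidate ['C2=M'] -> C0=M] -> [M,I,I,I]
Op 7: C2 read [C2 read from I: others=['C0=M'] -> C2=S, others downsized to S] -> [S,I,S,I]
Op 8: C3 read [C3 read from I: others=['C0=S', 'C2=S'] -> C3=S, others downsized to S] -> [S,I,S,S]
Op 9: C3 write [C3 write: invalidate ['C0=S', 'C2=S'] -> C3=M] -> [I,I,I,M]
Op 10: C3 read [C3 read: already in M, no change] -> [I,I,I,M]

Answer: I I I M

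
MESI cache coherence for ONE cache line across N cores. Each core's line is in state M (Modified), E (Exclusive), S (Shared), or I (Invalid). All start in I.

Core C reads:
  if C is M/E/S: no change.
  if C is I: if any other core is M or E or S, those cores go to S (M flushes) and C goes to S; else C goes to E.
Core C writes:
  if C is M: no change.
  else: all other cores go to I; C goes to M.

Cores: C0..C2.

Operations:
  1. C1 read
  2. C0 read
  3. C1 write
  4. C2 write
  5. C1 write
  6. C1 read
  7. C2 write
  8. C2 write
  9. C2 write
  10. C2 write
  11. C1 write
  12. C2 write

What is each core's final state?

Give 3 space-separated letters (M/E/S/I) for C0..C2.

Op 1: C1 read [C1 read from I: no other sharers -> C1=E (exclusive)] -> [I,E,I]
Op 2: C0 read [C0 read from I: others=['C1=E'] -> C0=S, others downsized to S] -> [S,S,I]
Op 3: C1 write [C1 write: invalidate ['C0=S'] -> C1=M] -> [I,M,I]
Op 4: C2 write [C2 write: invalidate ['C1=M'] -> C2=M] -> [I,I,M]
Op 5: C1 write [C1 write: invalidate ['C2=M'] -> C1=M] -> [I,M,I]
Op 6: C1 read [C1 read: already in M, no change] -> [I,M,I]
Op 7: C2 write [C2 write: invalidate ['C1=M'] -> C2=M] -> [I,I,M]
Op 8: C2 write [C2 write: already M (modified), no change] -> [I,I,M]
Op 9: C2 write [C2 write: already M (modified), no change] -> [I,I,M]
Op 10: C2 write [C2 write: already M (modified), no change] -> [I,I,M]
Op 11: C1 write [C1 write: invalidate ['C2=M'] -> C1=M] -> [I,M,I]
Op 12: C2 write [C2 write: invalidate ['C1=M'] -> C2=M] -> [I,I,M]

Answer: I I M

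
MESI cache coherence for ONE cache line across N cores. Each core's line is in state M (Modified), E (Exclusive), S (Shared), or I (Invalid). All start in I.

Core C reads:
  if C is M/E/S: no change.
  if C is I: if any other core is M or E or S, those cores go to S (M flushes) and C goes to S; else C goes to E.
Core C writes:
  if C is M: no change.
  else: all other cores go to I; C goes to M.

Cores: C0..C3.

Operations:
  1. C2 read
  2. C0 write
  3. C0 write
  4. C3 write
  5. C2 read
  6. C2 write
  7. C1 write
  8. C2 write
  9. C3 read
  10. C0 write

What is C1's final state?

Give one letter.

Answer: I

Derivation:
Op 1: C2 read [C2 read from I: no other sharers -> C2=E (exclusive)] -> [I,I,E,I]
Op 2: C0 write [C0 write: invalidate ['C2=E'] -> C0=M] -> [M,I,I,I]
Op 3: C0 write [C0 write: already M (modified), no change] -> [M,I,I,I]
Op 4: C3 write [C3 write: invalidate ['C0=M'] -> C3=M] -> [I,I,I,M]
Op 5: C2 read [C2 read from I: others=['C3=M'] -> C2=S, others downsized to S] -> [I,I,S,S]
Op 6: C2 write [C2 write: invalidate ['C3=S'] -> C2=M] -> [I,I,M,I]
Op 7: C1 write [C1 write: invalidate ['C2=M'] -> C1=M] -> [I,M,I,I]
Op 8: C2 write [C2 write: invalidate ['C1=M'] -> C2=M] -> [I,I,M,I]
Op 9: C3 read [C3 read from I: others=['C2=M'] -> C3=S, others downsized to S] -> [I,I,S,S]
Op 10: C0 write [C0 write: invalidate ['C2=S', 'C3=S'] -> C0=M] -> [M,I,I,I]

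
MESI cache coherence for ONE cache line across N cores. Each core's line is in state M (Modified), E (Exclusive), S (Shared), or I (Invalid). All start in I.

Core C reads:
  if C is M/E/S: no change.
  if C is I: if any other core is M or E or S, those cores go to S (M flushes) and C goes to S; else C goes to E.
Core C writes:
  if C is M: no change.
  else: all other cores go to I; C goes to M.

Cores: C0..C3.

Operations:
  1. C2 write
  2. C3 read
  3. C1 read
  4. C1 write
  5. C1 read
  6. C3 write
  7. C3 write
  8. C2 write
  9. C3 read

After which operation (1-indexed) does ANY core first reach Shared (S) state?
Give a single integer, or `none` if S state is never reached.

Op 1: C2 write [C2 write: invalidate none -> C2=M] -> [I,I,M,I]
Op 2: C3 read [C3 read from I: others=['C2=M'] -> C3=S, others downsized to S] -> [I,I,S,S]
  -> First S state at op 2; remaining ops need not be traced.

Answer: 2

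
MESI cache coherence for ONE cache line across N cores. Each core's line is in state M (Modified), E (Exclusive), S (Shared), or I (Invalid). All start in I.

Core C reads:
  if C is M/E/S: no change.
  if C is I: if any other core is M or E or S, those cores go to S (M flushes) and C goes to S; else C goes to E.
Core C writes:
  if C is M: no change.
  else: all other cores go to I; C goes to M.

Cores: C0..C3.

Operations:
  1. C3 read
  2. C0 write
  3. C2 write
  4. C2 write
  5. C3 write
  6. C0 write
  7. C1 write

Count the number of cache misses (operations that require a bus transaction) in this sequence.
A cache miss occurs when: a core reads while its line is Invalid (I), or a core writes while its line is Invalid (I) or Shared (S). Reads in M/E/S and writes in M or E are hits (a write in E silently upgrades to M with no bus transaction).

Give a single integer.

Op 1: C3 read [C3 read from I: no other sharers -> C3=E (exclusive)] -> [I,I,I,E] [MISS #1: read from I]
Op 2: C0 write [C0 write: invalidate ['C3=E'] -> C0=M] -> [M,I,I,I] [MISS #2: write from I]
Op 3: C2 write [C2 write: invalidate ['C0=M'] -> C2=M] -> [I,I,M,I] [MISS #3: write from I]
Op 4: C2 write [C2 write: already M (modified), no change] -> [I,I,M,I] [hit: write from M]
Op 5: C3 write [C3 write: invalidate ['C2=M'] -> C3=M] -> [I,I,I,M] [MISS #4: write from I]
Op 6: C0 write [C0 write: invalidate ['C3=M'] -> C0=M] -> [M,I,I,I] [MISS #5: write from I]
Op 7: C1 write [C1 write: invalidate ['C0=M'] -> C1=M] -> [I,M,I,I] [MISS #6: write from I]

Answer: 6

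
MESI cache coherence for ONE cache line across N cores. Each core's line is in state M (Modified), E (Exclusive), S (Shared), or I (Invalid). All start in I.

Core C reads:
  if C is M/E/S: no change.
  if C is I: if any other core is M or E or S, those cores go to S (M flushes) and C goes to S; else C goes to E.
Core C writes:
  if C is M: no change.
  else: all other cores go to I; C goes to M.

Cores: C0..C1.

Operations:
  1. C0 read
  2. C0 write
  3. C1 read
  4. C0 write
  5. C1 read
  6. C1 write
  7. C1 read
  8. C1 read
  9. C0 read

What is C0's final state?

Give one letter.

Answer: S

Derivation:
Op 1: C0 read [C0 read from I: no other sharers -> C0=E (exclusive)] -> [E,I]
Op 2: C0 write [C0 write: invalidate none -> C0=M] -> [M,I]
Op 3: C1 read [C1 read from I: others=['C0=M'] -> C1=S, others downsized to S] -> [S,S]
Op 4: C0 write [C0 write: invalidate ['C1=S'] -> C0=M] -> [M,I]
Op 5: C1 read [C1 read from I: others=['C0=M'] -> C1=S, others downsized to S] -> [S,S]
Op 6: C1 write [C1 write: invalidate ['C0=S'] -> C1=M] -> [I,M]
Op 7: C1 read [C1 read: already in M, no change] -> [I,M]
Op 8: C1 read [C1 read: already in M, no change] -> [I,M]
Op 9: C0 read [C0 read from I: others=['C1=M'] -> C0=S, others downsized to S] -> [S,S]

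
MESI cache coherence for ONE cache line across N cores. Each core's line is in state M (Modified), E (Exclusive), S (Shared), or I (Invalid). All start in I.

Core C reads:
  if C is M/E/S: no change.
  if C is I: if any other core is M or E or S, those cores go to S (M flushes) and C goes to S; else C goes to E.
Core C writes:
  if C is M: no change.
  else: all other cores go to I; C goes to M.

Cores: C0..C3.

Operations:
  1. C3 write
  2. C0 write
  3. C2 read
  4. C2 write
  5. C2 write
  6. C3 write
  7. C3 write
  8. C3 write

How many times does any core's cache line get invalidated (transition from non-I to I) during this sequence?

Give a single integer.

Answer: 3

Derivation:
Op 1: C3 write [C3 write: invalidate none -> C3=M] -> [I,I,I,M] (invalidations this op: 0; running total: 0)
Op 2: C0 write [C0 write: invalidate ['C3=M'] -> C0=M] -> [M,I,I,I] (invalidations this op: 1; running total: 1)
Op 3: C2 read [C2 read from I: others=['C0=M'] -> C2=S, others downsized to S] -> [S,I,S,I] (invalidations this op: 0; running total: 1)
Op 4: C2 write [C2 write: invalidate ['C0=S'] -> C2=M] -> [I,I,M,I] (invalidations this op: 1; running total: 2)
Op 5: C2 write [C2 write: already M (modified), no change] -> [I,I,M,I] (invalidations this op: 0; running total: 2)
Op 6: C3 write [C3 write: invalidate ['C2=M'] -> C3=M] -> [I,I,I,M] (invalidations this op: 1; running total: 3)
Op 7: C3 write [C3 write: already M (modified), no change] -> [I,I,I,M] (invalidations this op: 0; running total: 3)
Op 8: C3 write [C3 write: already M (modified), no change] -> [I,I,I,M] (invalidations this op: 0; running total: 3)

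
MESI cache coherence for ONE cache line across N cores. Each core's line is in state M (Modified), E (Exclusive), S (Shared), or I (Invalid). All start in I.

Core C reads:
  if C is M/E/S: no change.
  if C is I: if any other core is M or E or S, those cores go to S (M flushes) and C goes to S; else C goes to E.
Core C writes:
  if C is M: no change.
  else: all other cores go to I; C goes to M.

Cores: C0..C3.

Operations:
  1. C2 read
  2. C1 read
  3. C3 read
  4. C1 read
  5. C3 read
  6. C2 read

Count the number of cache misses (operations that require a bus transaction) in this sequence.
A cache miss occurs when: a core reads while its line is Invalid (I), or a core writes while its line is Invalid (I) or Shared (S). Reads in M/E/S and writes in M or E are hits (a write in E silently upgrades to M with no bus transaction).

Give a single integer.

Op 1: C2 read [C2 read from I: no other sharers -> C2=E (exclusive)] -> [I,I,E,I] [MISS #1: read from I]
Op 2: C1 read [C1 read from I: others=['C2=E'] -> C1=S, others downsized to S] -> [I,S,S,I] [MISS #2: read from I]
Op 3: C3 read [C3 read from I: others=['C1=S', 'C2=S'] -> C3=S, others downsized to S] -> [I,S,S,S] [MISS #3: read from I]
Op 4: C1 read [C1 read: already in S, no change] -> [I,S,S,S] [hit: read from S]
Op 5: C3 read [C3 read: already in S, no change] -> [I,S,S,S] [hit: read from S]
Op 6: C2 read [C2 read: already in S, no change] -> [I,S,S,S] [hit: read from S]

Answer: 3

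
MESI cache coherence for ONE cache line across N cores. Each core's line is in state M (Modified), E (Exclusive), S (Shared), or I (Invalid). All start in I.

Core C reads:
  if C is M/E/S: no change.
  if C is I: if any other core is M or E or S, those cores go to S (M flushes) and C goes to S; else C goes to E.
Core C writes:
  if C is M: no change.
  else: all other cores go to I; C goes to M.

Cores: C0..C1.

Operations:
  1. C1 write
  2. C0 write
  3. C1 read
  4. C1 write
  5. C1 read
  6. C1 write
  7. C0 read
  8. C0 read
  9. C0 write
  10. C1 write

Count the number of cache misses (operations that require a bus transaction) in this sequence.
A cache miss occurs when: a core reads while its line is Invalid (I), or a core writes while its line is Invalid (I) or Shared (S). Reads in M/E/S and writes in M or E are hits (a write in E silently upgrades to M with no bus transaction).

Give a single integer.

Answer: 7

Derivation:
Op 1: C1 write [C1 write: invalidate none -> C1=M] -> [I,M] [MISS #1: write from I]
Op 2: C0 write [C0 write: invalidate ['C1=M'] -> C0=M] -> [M,I] [MISS #2: write from I]
Op 3: C1 read [C1 read from I: others=['C0=M'] -> C1=S, others downsized to S] -> [S,S] [MISS #3: read from I]
Op 4: C1 write [C1 write: invalidate ['C0=S'] -> C1=M] -> [I,M] [MISS #4: write from S]
Op 5: C1 read [C1 read: already in M, no change] -> [I,M] [hit: read from M]
Op 6: C1 write [C1 write: already M (modified), no change] -> [I,M] [hit: write from M]
Op 7: C0 read [C0 read from I: others=['C1=M'] -> C0=S, others downsized to S] -> [S,S] [MISS #5: read from I]
Op 8: C0 read [C0 read: already in S, no change] -> [S,S] [hit: read from S]
Op 9: C0 write [C0 write: invalidate ['C1=S'] -> C0=M] -> [M,I] [MISS #6: write from S]
Op 10: C1 write [C1 write: invalidate ['C0=M'] -> C1=M] -> [I,M] [MISS #7: write from I]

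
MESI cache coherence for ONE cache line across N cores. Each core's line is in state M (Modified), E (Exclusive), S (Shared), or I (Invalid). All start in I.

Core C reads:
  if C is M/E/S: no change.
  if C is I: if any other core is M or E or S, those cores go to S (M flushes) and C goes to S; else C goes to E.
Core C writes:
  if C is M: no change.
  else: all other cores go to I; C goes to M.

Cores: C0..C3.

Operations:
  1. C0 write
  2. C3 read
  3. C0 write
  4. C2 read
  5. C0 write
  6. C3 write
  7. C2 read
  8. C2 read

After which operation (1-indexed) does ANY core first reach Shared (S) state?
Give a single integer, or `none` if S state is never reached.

Op 1: C0 write [C0 write: invalidate none -> C0=M] -> [M,I,I,I]
Op 2: C3 read [C3 read from I: others=['C0=M'] -> C3=S, others downsized to S] -> [S,I,I,S]
  -> First S state at op 2; remaining ops need not be traced.

Answer: 2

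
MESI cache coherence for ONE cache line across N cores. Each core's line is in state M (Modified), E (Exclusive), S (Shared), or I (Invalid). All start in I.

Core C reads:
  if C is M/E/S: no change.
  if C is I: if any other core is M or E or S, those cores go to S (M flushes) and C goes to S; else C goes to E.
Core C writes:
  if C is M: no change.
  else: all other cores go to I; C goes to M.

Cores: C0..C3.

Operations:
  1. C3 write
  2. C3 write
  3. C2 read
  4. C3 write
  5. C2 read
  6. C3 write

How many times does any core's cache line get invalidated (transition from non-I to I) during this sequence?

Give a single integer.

Answer: 2

Derivation:
Op 1: C3 write [C3 write: invalidate none -> C3=M] -> [I,I,I,M] (invalidations this op: 0; running total: 0)
Op 2: C3 write [C3 write: already M (modified), no change] -> [I,I,I,M] (invalidations this op: 0; running total: 0)
Op 3: C2 read [C2 read from I: others=['C3=M'] -> C2=S, others downsized to S] -> [I,I,S,S] (invalidations this op: 0; running total: 0)
Op 4: C3 write [C3 write: invalidate ['C2=S'] -> C3=M] -> [I,I,I,M] (invalidations this op: 1; running total: 1)
Op 5: C2 read [C2 read from I: others=['C3=M'] -> C2=S, others downsized to S] -> [I,I,S,S] (invalidations this op: 0; running total: 1)
Op 6: C3 write [C3 write: invalidate ['C2=S'] -> C3=M] -> [I,I,I,M] (invalidations this op: 1; running total: 2)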